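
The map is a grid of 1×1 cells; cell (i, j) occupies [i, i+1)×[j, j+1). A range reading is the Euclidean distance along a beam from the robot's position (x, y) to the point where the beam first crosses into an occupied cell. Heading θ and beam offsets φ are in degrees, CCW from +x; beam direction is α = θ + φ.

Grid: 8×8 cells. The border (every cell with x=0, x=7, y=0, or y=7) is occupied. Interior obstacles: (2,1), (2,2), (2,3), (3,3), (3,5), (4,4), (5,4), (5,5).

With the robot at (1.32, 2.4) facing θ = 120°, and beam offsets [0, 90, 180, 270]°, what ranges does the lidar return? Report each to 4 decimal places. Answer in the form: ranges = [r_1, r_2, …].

ranges = [0.6400, 0.3695, 1.3600, 0.7852]

beam 1: φ=0°, α=120°
  cosα=-0.5000 sinα=0.8660 | (1,2) | tMaxX 0.6400 tMaxY 0.6928 | tΔX 2.0000 tΔY 1.1547
    t=0.6400 [x] (0,2) — stop
  → r_1 = 0.6400
beam 2: φ=90°, α=210°
  cosα=-0.8660 sinα=-0.5000 | (1,2) | tMaxX 0.3695 tMaxY 0.8000 | tΔX 1.1547 tΔY 2.0000
    t=0.3695 [x] (0,2) — stop
  → r_2 = 0.3695
beam 3: φ=180°, α=300°
  cosα=0.5000 sinα=-0.8660 | (1,2) | tMaxX 1.3600 tMaxY 0.4619 | tΔX 2.0000 tΔY 1.1547
    t=0.4619 [y] (1,1)
    t=1.3600 [x] (2,1) — stop
  → r_3 = 1.3600
beam 4: φ=270°, α=30°
  cosα=0.8660 sinα=0.5000 | (1,2) | tMaxX 0.7852 tMaxY 1.2000 | tΔX 1.1547 tΔY 2.0000
    t=0.7852 [x] (2,2) — stop
  → r_4 = 0.7852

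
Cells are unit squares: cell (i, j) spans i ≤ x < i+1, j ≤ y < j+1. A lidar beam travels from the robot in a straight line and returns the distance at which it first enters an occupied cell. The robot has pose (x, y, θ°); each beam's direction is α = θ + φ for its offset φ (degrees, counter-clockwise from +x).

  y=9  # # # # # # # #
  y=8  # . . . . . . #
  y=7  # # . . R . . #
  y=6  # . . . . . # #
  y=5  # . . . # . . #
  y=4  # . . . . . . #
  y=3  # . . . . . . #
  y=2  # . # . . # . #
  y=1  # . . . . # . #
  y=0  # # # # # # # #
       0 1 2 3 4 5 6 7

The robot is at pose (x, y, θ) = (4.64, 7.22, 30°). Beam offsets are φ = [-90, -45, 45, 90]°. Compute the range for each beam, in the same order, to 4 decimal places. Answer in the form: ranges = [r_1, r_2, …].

beam 1: φ=-90°, α=300°
  d=(0.5000,-0.8660)  start (4,7)  tX=0.7200 tY=0.2540  stride 1/|dx|=2.0000 1/|dy|=1.1547
    cross y-line → (4,6), t=0.2540
    cross x-line → (5,6), t=0.7200
    cross y-line → (5,5), t=1.4087
    cross y-line → (5,4), t=2.5634
    cross x-line → (6,4), t=2.7200
    cross y-line → (6,3), t=3.7181
    cross x-line → (7,3), t=4.7200 (wall)
  → r_1 = 4.7200
beam 2: φ=-45°, α=345°
  d=(0.9659,-0.2588)  start (4,7)  tX=0.3727 tY=0.8500  stride 1/|dx|=1.0353 1/|dy|=3.8637
    cross x-line → (5,7), t=0.3727
    cross y-line → (5,6), t=0.8500
    cross x-line → (6,6), t=1.4080 (wall)
  → r_2 = 1.4080
beam 3: φ=45°, α=75°
  d=(0.2588,0.9659)  start (4,7)  tX=1.3909 tY=0.8075  stride 1/|dx|=3.8637 1/|dy|=1.0353
    cross y-line → (4,8), t=0.8075
    cross x-line → (5,8), t=1.3909
    cross y-line → (5,9), t=1.8428 (wall)
  → r_3 = 1.8428
beam 4: φ=90°, α=120°
  d=(-0.5000,0.8660)  start (4,7)  tX=1.2800 tY=0.9007  stride 1/|dx|=2.0000 1/|dy|=1.1547
    cross y-line → (4,8), t=0.9007
    cross x-line → (3,8), t=1.2800
    cross y-line → (3,9), t=2.0554 (wall)
  → r_4 = 2.0554

ranges = [4.7200, 1.4080, 1.8428, 2.0554]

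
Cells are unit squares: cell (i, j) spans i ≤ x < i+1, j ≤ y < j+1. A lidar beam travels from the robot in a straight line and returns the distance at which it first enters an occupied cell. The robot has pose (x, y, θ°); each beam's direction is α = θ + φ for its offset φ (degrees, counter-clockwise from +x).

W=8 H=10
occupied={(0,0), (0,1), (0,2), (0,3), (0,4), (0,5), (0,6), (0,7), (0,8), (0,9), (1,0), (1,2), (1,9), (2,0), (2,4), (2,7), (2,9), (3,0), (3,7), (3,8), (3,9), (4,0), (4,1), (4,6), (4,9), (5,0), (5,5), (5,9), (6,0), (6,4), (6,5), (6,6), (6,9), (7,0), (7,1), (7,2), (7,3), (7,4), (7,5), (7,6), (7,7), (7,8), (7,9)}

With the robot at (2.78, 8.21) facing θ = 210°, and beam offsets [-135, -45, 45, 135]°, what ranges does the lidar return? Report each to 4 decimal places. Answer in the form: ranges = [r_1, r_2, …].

beam 1: φ=-135°, α=75°
  direction (0.2588, 0.9659); cell (2,8); t to first gridline: x 0.8500, y 0.8179 (then +3.8637 / +1.0353)
    (2,9) via y @ 0.8179  # hit
  → r_1 = 0.8179
beam 2: φ=-45°, α=165°
  direction (-0.9659, 0.2588); cell (2,8); t to first gridline: x 0.8075, y 3.0523 (then +1.0353 / +3.8637)
    (1,8) via x @ 0.8075
    (0,8) via x @ 1.8428  # hit
  → r_2 = 1.8428
beam 3: φ=45°, α=255°
  direction (-0.2588, -0.9659); cell (2,8); t to first gridline: x 3.0137, y 0.2174 (then +3.8637 / +1.0353)
    (2,7) via y @ 0.2174  # hit
  → r_3 = 0.2174
beam 4: φ=135°, α=345°
  direction (0.9659, -0.2588); cell (2,8); t to first gridline: x 0.2278, y 0.8114 (then +1.0353 / +3.8637)
    (3,8) via x @ 0.2278  # hit
  → r_4 = 0.2278

ranges = [0.8179, 1.8428, 0.2174, 0.2278]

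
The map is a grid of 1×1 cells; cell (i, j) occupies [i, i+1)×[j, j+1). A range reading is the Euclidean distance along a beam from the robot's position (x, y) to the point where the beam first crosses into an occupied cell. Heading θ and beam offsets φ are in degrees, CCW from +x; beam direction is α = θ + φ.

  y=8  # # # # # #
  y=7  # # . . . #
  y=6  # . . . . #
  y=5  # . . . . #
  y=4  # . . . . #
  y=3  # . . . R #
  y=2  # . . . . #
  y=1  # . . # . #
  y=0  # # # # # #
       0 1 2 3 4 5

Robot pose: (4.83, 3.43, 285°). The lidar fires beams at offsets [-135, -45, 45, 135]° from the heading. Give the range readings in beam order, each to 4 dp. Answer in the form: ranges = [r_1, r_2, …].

ranges = [4.4225, 1.6600, 0.1963, 0.3400]

beam 1: φ=-135°, α=150°
  dir = (cos 150°, sin 150°) = (-0.8660, 0.5000); from cell (4,3)
  next x-line at t=0.9584, next y-line at t=1.1400; Δt_x=1.1547, Δt_y=2.0000
    x: enter (3,3) at t=0.9584
    y: enter (3,4) at t=1.1400
    x: enter (2,4) at t=2.1131
    y: enter (2,5) at t=3.1400
    x: enter (1,5) at t=3.2678
    x: enter (0,5) at t=4.4225 ← occupied
  → r_1 = 4.4225
beam 2: φ=-45°, α=240°
  dir = (cos 240°, sin 240°) = (-0.5000, -0.8660); from cell (4,3)
  next x-line at t=1.6600, next y-line at t=0.4965; Δt_x=2.0000, Δt_y=1.1547
    y: enter (4,2) at t=0.4965
    y: enter (4,1) at t=1.6512
    x: enter (3,1) at t=1.6600 ← occupied
  → r_2 = 1.6600
beam 3: φ=45°, α=330°
  dir = (cos 330°, sin 330°) = (0.8660, -0.5000); from cell (4,3)
  next x-line at t=0.1963, next y-line at t=0.8600; Δt_x=1.1547, Δt_y=2.0000
    x: enter (5,3) at t=0.1963 ← occupied
  → r_3 = 0.1963
beam 4: φ=135°, α=60°
  dir = (cos 60°, sin 60°) = (0.5000, 0.8660); from cell (4,3)
  next x-line at t=0.3400, next y-line at t=0.6582; Δt_x=2.0000, Δt_y=1.1547
    x: enter (5,3) at t=0.3400 ← occupied
  → r_4 = 0.3400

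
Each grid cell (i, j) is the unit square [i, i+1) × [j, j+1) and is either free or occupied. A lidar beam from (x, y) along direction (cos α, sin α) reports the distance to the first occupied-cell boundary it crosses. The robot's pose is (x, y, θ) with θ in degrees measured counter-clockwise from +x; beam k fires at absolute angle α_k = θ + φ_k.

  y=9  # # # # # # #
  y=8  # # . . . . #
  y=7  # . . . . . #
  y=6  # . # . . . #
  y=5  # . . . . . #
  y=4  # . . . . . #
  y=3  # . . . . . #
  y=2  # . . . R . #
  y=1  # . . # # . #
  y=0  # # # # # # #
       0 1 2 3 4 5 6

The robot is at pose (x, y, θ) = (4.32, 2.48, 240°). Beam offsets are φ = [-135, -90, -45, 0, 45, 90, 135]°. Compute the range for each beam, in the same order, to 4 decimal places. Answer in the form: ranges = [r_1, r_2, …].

beam 1: φ=-135°, α=105°
  d=(-0.2588,0.9659)  start (4,2)  tX=1.2364 tY=0.5383  stride 1/|dx|=3.8637 1/|dy|=1.0353
    cross y-line → (4,3), t=0.5383
    cross x-line → (3,3), t=1.2364
    cross y-line → (3,4), t=1.5736
    cross y-line → (3,5), t=2.6089
    cross y-line → (3,6), t=3.6442
    cross y-line → (3,7), t=4.6794
    cross x-line → (2,7), t=5.1001
    cross y-line → (2,8), t=5.7147
    cross y-line → (2,9), t=6.7500 (wall)
  → r_1 = 6.7500
beam 2: φ=-90°, α=150°
  d=(-0.8660,0.5000)  start (4,2)  tX=0.3695 tY=1.0400  stride 1/|dx|=1.1547 1/|dy|=2.0000
    cross x-line → (3,2), t=0.3695
    cross y-line → (3,3), t=1.0400
    cross x-line → (2,3), t=1.5242
    cross x-line → (1,3), t=2.6789
    cross y-line → (1,4), t=3.0400
    cross x-line → (0,4), t=3.8336 (wall)
  → r_2 = 3.8336
beam 3: φ=-45°, α=195°
  d=(-0.9659,-0.2588)  start (4,2)  tX=0.3313 tY=1.8546  stride 1/|dx|=1.0353 1/|dy|=3.8637
    cross x-line → (3,2), t=0.3313
    cross x-line → (2,2), t=1.3666
    cross y-line → (2,1), t=1.8546
    cross x-line → (1,1), t=2.4018
    cross x-line → (0,1), t=3.4371 (wall)
  → r_3 = 3.4371
beam 4: φ=0°, α=240°
  d=(-0.5000,-0.8660)  start (4,2)  tX=0.6400 tY=0.5543  stride 1/|dx|=2.0000 1/|dy|=1.1547
    cross y-line → (4,1), t=0.5543 (wall)
  → r_4 = 0.5543
beam 5: φ=45°, α=285°
  d=(0.2588,-0.9659)  start (4,2)  tX=2.6273 tY=0.4969  stride 1/|dx|=3.8637 1/|dy|=1.0353
    cross y-line → (4,1), t=0.4969 (wall)
  → r_5 = 0.4969
beam 6: φ=90°, α=330°
  d=(0.8660,-0.5000)  start (4,2)  tX=0.7852 tY=0.9600  stride 1/|dx|=1.1547 1/|dy|=2.0000
    cross x-line → (5,2), t=0.7852
    cross y-line → (5,1), t=0.9600
    cross x-line → (6,1), t=1.9399 (wall)
  → r_6 = 1.9399
beam 7: φ=135°, α=15°
  d=(0.9659,0.2588)  start (4,2)  tX=0.7040 tY=2.0091  stride 1/|dx|=1.0353 1/|dy|=3.8637
    cross x-line → (5,2), t=0.7040
    cross x-line → (6,2), t=1.7393 (wall)
  → r_7 = 1.7393

ranges = [6.7500, 3.8336, 3.4371, 0.5543, 0.4969, 1.9399, 1.7393]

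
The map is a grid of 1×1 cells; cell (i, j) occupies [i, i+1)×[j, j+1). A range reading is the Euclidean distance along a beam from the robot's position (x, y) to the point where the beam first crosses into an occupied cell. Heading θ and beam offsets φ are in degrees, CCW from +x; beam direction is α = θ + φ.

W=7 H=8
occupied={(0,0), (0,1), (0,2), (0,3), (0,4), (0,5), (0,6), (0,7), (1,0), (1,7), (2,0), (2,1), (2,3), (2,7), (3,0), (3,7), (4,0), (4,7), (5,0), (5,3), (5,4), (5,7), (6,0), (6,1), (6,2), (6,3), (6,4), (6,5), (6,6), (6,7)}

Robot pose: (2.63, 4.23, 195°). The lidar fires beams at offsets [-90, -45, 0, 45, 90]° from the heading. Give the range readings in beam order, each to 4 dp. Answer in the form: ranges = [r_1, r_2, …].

ranges = [2.8677, 1.8822, 1.6875, 0.2656, 0.2381]

beam 1: φ=-90°, α=105°
  dir = (cos 105°, sin 105°) = (-0.2588, 0.9659); from cell (2,4)
  next x-line at t=2.4341, next y-line at t=0.7972; Δt_x=3.8637, Δt_y=1.0353
    y: enter (2,5) at t=0.7972
    y: enter (2,6) at t=1.8324
    x: enter (1,6) at t=2.4341
    y: enter (1,7) at t=2.8677 ← occupied
  → r_1 = 2.8677
beam 2: φ=-45°, α=150°
  dir = (cos 150°, sin 150°) = (-0.8660, 0.5000); from cell (2,4)
  next x-line at t=0.7275, next y-line at t=1.5400; Δt_x=1.1547, Δt_y=2.0000
    x: enter (1,4) at t=0.7275
    y: enter (1,5) at t=1.5400
    x: enter (0,5) at t=1.8822 ← occupied
  → r_2 = 1.8822
beam 3: φ=0°, α=195°
  dir = (cos 195°, sin 195°) = (-0.9659, -0.2588); from cell (2,4)
  next x-line at t=0.6522, next y-line at t=0.8887; Δt_x=1.0353, Δt_y=3.8637
    x: enter (1,4) at t=0.6522
    y: enter (1,3) at t=0.8887
    x: enter (0,3) at t=1.6875 ← occupied
  → r_3 = 1.6875
beam 4: φ=45°, α=240°
  dir = (cos 240°, sin 240°) = (-0.5000, -0.8660); from cell (2,4)
  next x-line at t=1.2600, next y-line at t=0.2656; Δt_x=2.0000, Δt_y=1.1547
    y: enter (2,3) at t=0.2656 ← occupied
  → r_4 = 0.2656
beam 5: φ=90°, α=285°
  dir = (cos 285°, sin 285°) = (0.2588, -0.9659); from cell (2,4)
  next x-line at t=1.4296, next y-line at t=0.2381; Δt_x=3.8637, Δt_y=1.0353
    y: enter (2,3) at t=0.2381 ← occupied
  → r_5 = 0.2381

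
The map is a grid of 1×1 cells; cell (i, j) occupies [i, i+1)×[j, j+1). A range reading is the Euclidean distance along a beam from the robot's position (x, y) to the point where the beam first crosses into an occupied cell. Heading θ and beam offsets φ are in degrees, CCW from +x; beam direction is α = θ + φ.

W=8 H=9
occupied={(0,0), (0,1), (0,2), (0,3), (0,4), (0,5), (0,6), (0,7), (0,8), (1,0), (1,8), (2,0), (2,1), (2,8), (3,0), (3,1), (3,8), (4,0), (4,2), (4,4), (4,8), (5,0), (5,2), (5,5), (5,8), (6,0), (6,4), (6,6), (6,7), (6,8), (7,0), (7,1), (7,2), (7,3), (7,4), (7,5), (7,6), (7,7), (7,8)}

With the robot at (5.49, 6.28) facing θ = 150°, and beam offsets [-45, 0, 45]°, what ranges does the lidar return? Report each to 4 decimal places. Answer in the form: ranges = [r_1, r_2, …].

beam 1: φ=-45°, α=105°
  direction (-0.2588, 0.9659); cell (5,6); t to first gridline: x 1.8932, y 0.7454 (then +3.8637 / +1.0353)
    (5,7) via y @ 0.7454
    (5,8) via y @ 1.7807  # hit
  → r_1 = 1.7807
beam 2: φ=0°, α=150°
  direction (-0.8660, 0.5000); cell (5,6); t to first gridline: x 0.5658, y 1.4400 (then +1.1547 / +2.0000)
    (4,6) via x @ 0.5658
    (4,7) via y @ 1.4400
    (3,7) via x @ 1.7205
    (2,7) via x @ 2.8752
    (2,8) via y @ 3.4400  # hit
  → r_2 = 3.4400
beam 3: φ=45°, α=195°
  direction (-0.9659, -0.2588); cell (5,6); t to first gridline: x 0.5073, y 1.0818 (then +1.0353 / +3.8637)
    (4,6) via x @ 0.5073
    (4,5) via y @ 1.0818
    (3,5) via x @ 1.5426
    (2,5) via x @ 2.5778
    (1,5) via x @ 3.6131
    (0,5) via x @ 4.6484  # hit
  → r_3 = 4.6484

ranges = [1.7807, 3.4400, 4.6484]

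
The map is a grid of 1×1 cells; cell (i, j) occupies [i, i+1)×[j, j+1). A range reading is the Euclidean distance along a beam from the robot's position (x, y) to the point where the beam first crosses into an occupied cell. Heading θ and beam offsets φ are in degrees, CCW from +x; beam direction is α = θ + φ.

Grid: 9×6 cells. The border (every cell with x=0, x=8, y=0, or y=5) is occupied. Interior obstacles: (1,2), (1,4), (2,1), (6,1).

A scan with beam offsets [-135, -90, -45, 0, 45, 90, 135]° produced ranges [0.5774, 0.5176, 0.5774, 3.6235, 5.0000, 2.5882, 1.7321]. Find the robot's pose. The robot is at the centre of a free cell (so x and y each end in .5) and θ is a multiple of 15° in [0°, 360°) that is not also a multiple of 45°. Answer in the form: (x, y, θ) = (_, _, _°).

(x, y, θ) = (2.5, 2.5, 345°)

The pose lattice has 24·16 = 384 candidates. Test each by forward raycasting.
  (4.5, 2.5, 165°): beam 1 = 4.0415 ≠ 0.5774 ✗
  (6.5, 3.5, 105°): beam 1 = 1.7321 ≠ 0.5774 ✗
  (1.5, 1.5, 120°): beam 1 = 0.5176 ≠ 0.5774 ✗
  (7.5, 4.5, 15°): beam 1 = 2.8868 ≠ 0.5774 ✗
  (5.5, 4.5, 255°): beam 2 = 1.9319 ≠ 0.5176 ✗
  …
  (2.5, 2.5, 345°): r_1=0.5774, r_2=0.5176, r_3=0.5774, r_4=3.6235, r_5=5.0000, r_6=2.5882, r_7=1.7321 — all match ✓
Only this pose fits every beam.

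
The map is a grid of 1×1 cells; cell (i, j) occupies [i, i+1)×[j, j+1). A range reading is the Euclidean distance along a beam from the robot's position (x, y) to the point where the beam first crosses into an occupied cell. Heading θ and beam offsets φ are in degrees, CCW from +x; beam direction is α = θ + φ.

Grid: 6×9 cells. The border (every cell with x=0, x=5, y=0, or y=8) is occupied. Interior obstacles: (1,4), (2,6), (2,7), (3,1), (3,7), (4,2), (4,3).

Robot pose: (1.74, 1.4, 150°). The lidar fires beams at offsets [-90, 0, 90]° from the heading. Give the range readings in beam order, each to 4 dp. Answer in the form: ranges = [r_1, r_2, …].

beam 1: φ=-90°, α=60°
  dir = (cos 60°, sin 60°) = (0.5000, 0.8660); from cell (1,1)
  next x-line at t=0.5200, next y-line at t=0.6928; Δt_x=2.0000, Δt_y=1.1547
    x: enter (2,1) at t=0.5200
    y: enter (2,2) at t=0.6928
    y: enter (2,3) at t=1.8475
    x: enter (3,3) at t=2.5200
    y: enter (3,4) at t=3.0022
    y: enter (3,5) at t=4.1569
    x: enter (4,5) at t=4.5200
    y: enter (4,6) at t=5.3116
    y: enter (4,7) at t=6.4663
    x: enter (5,7) at t=6.5200 ← occupied
  → r_1 = 6.5200
beam 2: φ=0°, α=150°
  dir = (cos 150°, sin 150°) = (-0.8660, 0.5000); from cell (1,1)
  next x-line at t=0.8545, next y-line at t=1.2000; Δt_x=1.1547, Δt_y=2.0000
    x: enter (0,1) at t=0.8545 ← occupied
  → r_2 = 0.8545
beam 3: φ=90°, α=240°
  dir = (cos 240°, sin 240°) = (-0.5000, -0.8660); from cell (1,1)
  next x-line at t=1.4800, next y-line at t=0.4619; Δt_x=2.0000, Δt_y=1.1547
    y: enter (1,0) at t=0.4619 ← occupied
  → r_3 = 0.4619

ranges = [6.5200, 0.8545, 0.4619]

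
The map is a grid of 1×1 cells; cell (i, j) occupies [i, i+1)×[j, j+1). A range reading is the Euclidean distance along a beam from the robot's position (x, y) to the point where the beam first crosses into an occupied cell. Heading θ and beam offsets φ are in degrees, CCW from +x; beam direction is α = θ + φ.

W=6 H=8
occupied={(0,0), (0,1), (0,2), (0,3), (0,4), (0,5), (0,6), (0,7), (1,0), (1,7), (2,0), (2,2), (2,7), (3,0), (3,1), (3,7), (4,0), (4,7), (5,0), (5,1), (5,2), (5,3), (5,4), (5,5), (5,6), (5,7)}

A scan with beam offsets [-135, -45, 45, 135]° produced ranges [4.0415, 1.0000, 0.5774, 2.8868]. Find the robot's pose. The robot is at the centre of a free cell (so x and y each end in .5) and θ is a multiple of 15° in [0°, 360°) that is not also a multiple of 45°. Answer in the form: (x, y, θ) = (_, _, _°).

Candidates: 22 free-cell centres × 16 headings = 352 poses. Raycast each; keep the one whose scan matches to 4 dp.
  (4.5, 2.5, 60°): beam 1 = 1.5529 ≠ 4.0415 ✗
  (3.5, 5.5, 255°): beam 1 = 1.7321 ≠ 4.0415 ✗
  (3.5, 6.5, 15°): beam 1 = 5.0000 ≠ 4.0415 ✗
  …
  (4.5, 4.5, 345°): r_1=4.0415, r_2=1.0000, r_3=0.5774, r_4=2.8868 — all match ✓
Unique over the lattice → pose = (4.5, 4.5, 345°).

(x, y, θ) = (4.5, 4.5, 345°)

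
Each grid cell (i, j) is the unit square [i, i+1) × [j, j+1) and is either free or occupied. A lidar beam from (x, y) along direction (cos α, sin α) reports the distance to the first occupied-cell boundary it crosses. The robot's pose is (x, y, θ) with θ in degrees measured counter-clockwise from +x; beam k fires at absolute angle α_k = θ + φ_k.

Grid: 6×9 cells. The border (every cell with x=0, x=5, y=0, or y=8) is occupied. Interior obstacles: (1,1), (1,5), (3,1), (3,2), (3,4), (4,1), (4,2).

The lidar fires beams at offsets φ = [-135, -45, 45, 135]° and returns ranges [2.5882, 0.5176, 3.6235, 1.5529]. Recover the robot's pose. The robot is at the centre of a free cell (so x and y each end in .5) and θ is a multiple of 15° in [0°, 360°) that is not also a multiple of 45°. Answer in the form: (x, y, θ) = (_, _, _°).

Enumerate (i+0.5, j+0.5, θ) over the 21 free cells and 16 admissible headings. For each, cast all 4 beams and compare to the given ranges.
  (2.5, 2.5, 240°): beam 2 = 1.5529 ≠ 0.5176 ✗
  (4.5, 6.5, 300°): beam 1 = 3.6235 ≠ 2.5882 ✗
  (1.5, 3.5, 15°): beam 1 = 1.0000 ≠ 2.5882 ✗
  (2.5, 7.5, 15°): beam 1 = 1.7321 ≠ 2.5882 ✗
  …
  (2.5, 4.5, 30°): r_1=2.5882, r_2=0.5176, r_3=3.6235, r_4=1.5529 — all match ✓
Unique over the lattice → pose = (2.5, 4.5, 30°).

(x, y, θ) = (2.5, 4.5, 30°)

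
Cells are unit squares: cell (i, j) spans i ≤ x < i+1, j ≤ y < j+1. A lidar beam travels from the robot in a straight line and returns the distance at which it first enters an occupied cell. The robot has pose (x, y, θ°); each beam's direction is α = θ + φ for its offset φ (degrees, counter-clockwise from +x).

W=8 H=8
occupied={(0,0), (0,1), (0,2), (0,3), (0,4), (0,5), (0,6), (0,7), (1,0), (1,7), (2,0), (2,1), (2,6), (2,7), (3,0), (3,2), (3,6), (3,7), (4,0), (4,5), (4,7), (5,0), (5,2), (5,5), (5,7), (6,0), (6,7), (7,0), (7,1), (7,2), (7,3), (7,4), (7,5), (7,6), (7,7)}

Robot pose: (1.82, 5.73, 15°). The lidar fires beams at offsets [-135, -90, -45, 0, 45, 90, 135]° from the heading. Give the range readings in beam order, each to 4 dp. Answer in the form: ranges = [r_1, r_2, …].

ranges = [1.6400, 3.8616, 5.9813, 1.0432, 0.3600, 1.3148, 0.9469]

beam 1: φ=-135°, α=240°
  d=(-0.5000,-0.8660)  start (1,5)  tX=1.6400 tY=0.8429  stride 1/|dx|=2.0000 1/|dy|=1.1547
    cross y-line → (1,4), t=0.8429
    cross x-line → (0,4), t=1.6400 (wall)
  → r_1 = 1.6400
beam 2: φ=-90°, α=285°
  d=(0.2588,-0.9659)  start (1,5)  tX=0.6955 tY=0.7558  stride 1/|dx|=3.8637 1/|dy|=1.0353
    cross x-line → (2,5), t=0.6955
    cross y-line → (2,4), t=0.7558
    cross y-line → (2,3), t=1.7910
    cross y-line → (2,2), t=2.8263
    cross y-line → (2,1), t=3.8616 (wall)
  → r_2 = 3.8616
beam 3: φ=-45°, α=330°
  d=(0.8660,-0.5000)  start (1,5)  tX=0.2078 tY=1.4600  stride 1/|dx|=1.1547 1/|dy|=2.0000
    cross x-line → (2,5), t=0.2078
    cross x-line → (3,5), t=1.3625
    cross y-line → (3,4), t=1.4600
    cross x-line → (4,4), t=2.5172
    cross y-line → (4,3), t=3.4600
    cross x-line → (5,3), t=3.6719
    cross x-line → (6,3), t=4.8266
    cross y-line → (6,2), t=5.4600
    cross x-line → (7,2), t=5.9813 (wall)
  → r_3 = 5.9813
beam 4: φ=0°, α=15°
  d=(0.9659,0.2588)  start (1,5)  tX=0.1863 tY=1.0432  stride 1/|dx|=1.0353 1/|dy|=3.8637
    cross x-line → (2,5), t=0.1863
    cross y-line → (2,6), t=1.0432 (wall)
  → r_4 = 1.0432
beam 5: φ=45°, α=60°
  d=(0.5000,0.8660)  start (1,5)  tX=0.3600 tY=0.3118  stride 1/|dx|=2.0000 1/|dy|=1.1547
    cross y-line → (1,6), t=0.3118
    cross x-line → (2,6), t=0.3600 (wall)
  → r_5 = 0.3600
beam 6: φ=90°, α=105°
  d=(-0.2588,0.9659)  start (1,5)  tX=3.1682 tY=0.2795  stride 1/|dx|=3.8637 1/|dy|=1.0353
    cross y-line → (1,6), t=0.2795
    cross y-line → (1,7), t=1.3148 (wall)
  → r_6 = 1.3148
beam 7: φ=135°, α=150°
  d=(-0.8660,0.5000)  start (1,5)  tX=0.9469 tY=0.5400  stride 1/|dx|=1.1547 1/|dy|=2.0000
    cross y-line → (1,6), t=0.5400
    cross x-line → (0,6), t=0.9469 (wall)
  → r_7 = 0.9469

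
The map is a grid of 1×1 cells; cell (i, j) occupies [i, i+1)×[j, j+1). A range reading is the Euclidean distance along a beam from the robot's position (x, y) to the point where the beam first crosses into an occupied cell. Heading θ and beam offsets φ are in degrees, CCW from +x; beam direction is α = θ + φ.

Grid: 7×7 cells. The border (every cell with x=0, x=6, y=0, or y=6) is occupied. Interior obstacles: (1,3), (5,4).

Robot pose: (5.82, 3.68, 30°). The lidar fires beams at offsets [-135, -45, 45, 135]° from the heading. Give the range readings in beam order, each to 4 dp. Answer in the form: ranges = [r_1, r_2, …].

beam 1: φ=-135°, α=255°
  dir = (cos 255°, sin 255°) = (-0.2588, -0.9659); from cell (5,3)
  next x-line at t=3.1682, next y-line at t=0.7040; Δt_x=3.8637, Δt_y=1.0353
    y: enter (5,2) at t=0.7040
    y: enter (5,1) at t=1.7393
    y: enter (5,0) at t=2.7745 ← occupied
  → r_1 = 2.7745
beam 2: φ=-45°, α=345°
  dir = (cos 345°, sin 345°) = (0.9659, -0.2588); from cell (5,3)
  next x-line at t=0.1863, next y-line at t=2.6273; Δt_x=1.0353, Δt_y=3.8637
    x: enter (6,3) at t=0.1863 ← occupied
  → r_2 = 0.1863
beam 3: φ=45°, α=75°
  dir = (cos 75°, sin 75°) = (0.2588, 0.9659); from cell (5,3)
  next x-line at t=0.6955, next y-line at t=0.3313; Δt_x=3.8637, Δt_y=1.0353
    y: enter (5,4) at t=0.3313 ← occupied
  → r_3 = 0.3313
beam 4: φ=135°, α=165°
  dir = (cos 165°, sin 165°) = (-0.9659, 0.2588); from cell (5,3)
  next x-line at t=0.8489, next y-line at t=1.2364; Δt_x=1.0353, Δt_y=3.8637
    x: enter (4,3) at t=0.8489
    y: enter (4,4) at t=1.2364
    x: enter (3,4) at t=1.8842
    x: enter (2,4) at t=2.9195
    x: enter (1,4) at t=3.9548
    x: enter (0,4) at t=4.9900 ← occupied
  → r_4 = 4.9900

ranges = [2.7745, 0.1863, 0.3313, 4.9900]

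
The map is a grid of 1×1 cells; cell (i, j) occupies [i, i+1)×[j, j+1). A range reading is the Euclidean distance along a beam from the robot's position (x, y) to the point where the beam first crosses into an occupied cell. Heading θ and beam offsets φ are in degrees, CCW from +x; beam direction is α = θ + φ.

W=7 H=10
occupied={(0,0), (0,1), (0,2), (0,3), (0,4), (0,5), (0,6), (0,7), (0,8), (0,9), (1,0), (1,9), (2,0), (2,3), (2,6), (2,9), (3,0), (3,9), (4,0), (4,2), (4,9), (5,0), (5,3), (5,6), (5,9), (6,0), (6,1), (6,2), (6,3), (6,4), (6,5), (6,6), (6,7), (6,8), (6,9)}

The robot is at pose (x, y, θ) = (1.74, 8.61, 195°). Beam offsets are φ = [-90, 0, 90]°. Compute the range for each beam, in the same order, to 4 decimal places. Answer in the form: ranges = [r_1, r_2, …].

beam 1: φ=-90°, α=105°
  direction (-0.2588, 0.9659); cell (1,8); t to first gridline: x 2.8591, y 0.4038 (then +3.8637 / +1.0353)
    (1,9) via y @ 0.4038  # hit
  → r_1 = 0.4038
beam 2: φ=0°, α=195°
  direction (-0.9659, -0.2588); cell (1,8); t to first gridline: x 0.7661, y 2.3569 (then +1.0353 / +3.8637)
    (0,8) via x @ 0.7661  # hit
  → r_2 = 0.7661
beam 3: φ=90°, α=285°
  direction (0.2588, -0.9659); cell (1,8); t to first gridline: x 1.0046, y 0.6315 (then +3.8637 / +1.0353)
    (1,7) via y @ 0.6315
    (2,7) via x @ 1.0046
    (2,6) via y @ 1.6668  # hit
  → r_3 = 1.6668

ranges = [0.4038, 0.7661, 1.6668]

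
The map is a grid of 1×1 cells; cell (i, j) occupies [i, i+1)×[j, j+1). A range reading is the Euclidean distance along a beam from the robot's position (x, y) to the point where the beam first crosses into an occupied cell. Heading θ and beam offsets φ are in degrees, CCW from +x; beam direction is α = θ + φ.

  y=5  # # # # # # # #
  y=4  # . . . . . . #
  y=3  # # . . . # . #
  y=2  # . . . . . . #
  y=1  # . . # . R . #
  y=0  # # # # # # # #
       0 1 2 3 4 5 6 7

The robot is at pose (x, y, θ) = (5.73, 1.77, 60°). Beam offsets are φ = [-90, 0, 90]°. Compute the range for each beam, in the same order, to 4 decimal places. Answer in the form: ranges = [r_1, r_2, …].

ranges = [1.4665, 2.5400, 4.3070]

beam 1: φ=-90°, α=330°
  d=(0.8660,-0.5000)  start (5,1)  tX=0.3118 tY=1.5400  stride 1/|dx|=1.1547 1/|dy|=2.0000
    cross x-line → (6,1), t=0.3118
    cross x-line → (7,1), t=1.4665 (wall)
  → r_1 = 1.4665
beam 2: φ=0°, α=60°
  d=(0.5000,0.8660)  start (5,1)  tX=0.5400 tY=0.2656  stride 1/|dx|=2.0000 1/|dy|=1.1547
    cross y-line → (5,2), t=0.2656
    cross x-line → (6,2), t=0.5400
    cross y-line → (6,3), t=1.4203
    cross x-line → (7,3), t=2.5400 (wall)
  → r_2 = 2.5400
beam 3: φ=90°, α=150°
  d=(-0.8660,0.5000)  start (5,1)  tX=0.8429 tY=0.4600  stride 1/|dx|=1.1547 1/|dy|=2.0000
    cross y-line → (5,2), t=0.4600
    cross x-line → (4,2), t=0.8429
    cross x-line → (3,2), t=1.9976
    cross y-line → (3,3), t=2.4600
    cross x-line → (2,3), t=3.1523
    cross x-line → (1,3), t=4.3070 (wall)
  → r_3 = 4.3070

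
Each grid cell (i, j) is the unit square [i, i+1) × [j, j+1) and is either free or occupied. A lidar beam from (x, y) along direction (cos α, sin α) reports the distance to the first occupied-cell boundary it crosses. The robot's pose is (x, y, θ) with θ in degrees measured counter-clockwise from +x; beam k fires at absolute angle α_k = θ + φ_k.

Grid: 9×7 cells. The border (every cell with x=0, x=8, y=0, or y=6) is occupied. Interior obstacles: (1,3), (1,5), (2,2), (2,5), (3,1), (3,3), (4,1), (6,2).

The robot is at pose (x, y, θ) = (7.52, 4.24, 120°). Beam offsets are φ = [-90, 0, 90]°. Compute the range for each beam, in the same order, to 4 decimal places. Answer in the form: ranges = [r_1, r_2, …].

beam 1: φ=-90°, α=30°
  direction (0.8660, 0.5000); cell (7,4); t to first gridline: x 0.5543, y 1.5200 (then +1.1547 / +2.0000)
    (8,4) via x @ 0.5543  # hit
  → r_1 = 0.5543
beam 2: φ=0°, α=120°
  direction (-0.5000, 0.8660); cell (7,4); t to first gridline: x 1.0400, y 0.8776 (then +2.0000 / +1.1547)
    (7,5) via y @ 0.8776
    (6,5) via x @ 1.0400
    (6,6) via y @ 2.0323  # hit
  → r_2 = 2.0323
beam 3: φ=90°, α=210°
  direction (-0.8660, -0.5000); cell (7,4); t to first gridline: x 0.6004, y 0.4800 (then +1.1547 / +2.0000)
    (7,3) via y @ 0.4800
    (6,3) via x @ 0.6004
    (5,3) via x @ 1.7551
    (5,2) via y @ 2.4800
    (4,2) via x @ 2.9098
    (3,2) via x @ 4.0645
    (3,1) via y @ 4.4800  # hit
  → r_3 = 4.4800

ranges = [0.5543, 2.0323, 4.4800]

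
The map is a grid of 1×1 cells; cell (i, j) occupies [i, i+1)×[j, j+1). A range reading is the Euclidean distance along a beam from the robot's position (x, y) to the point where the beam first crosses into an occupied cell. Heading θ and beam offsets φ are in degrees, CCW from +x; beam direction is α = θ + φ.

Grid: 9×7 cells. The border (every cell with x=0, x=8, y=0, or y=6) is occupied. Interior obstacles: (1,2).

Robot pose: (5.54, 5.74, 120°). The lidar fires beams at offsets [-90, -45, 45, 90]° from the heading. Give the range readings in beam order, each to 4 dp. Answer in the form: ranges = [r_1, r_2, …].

beam 1: φ=-90°, α=30°
  dir = (cos 30°, sin 30°) = (0.8660, 0.5000); from cell (5,5)
  next x-line at t=0.5312, next y-line at t=0.5200; Δt_x=1.1547, Δt_y=2.0000
    y: enter (5,6) at t=0.5200 ← occupied
  → r_1 = 0.5200
beam 2: φ=-45°, α=75°
  dir = (cos 75°, sin 75°) = (0.2588, 0.9659); from cell (5,5)
  next x-line at t=1.7773, next y-line at t=0.2692; Δt_x=3.8637, Δt_y=1.0353
    y: enter (5,6) at t=0.2692 ← occupied
  → r_2 = 0.2692
beam 3: φ=45°, α=165°
  dir = (cos 165°, sin 165°) = (-0.9659, 0.2588); from cell (5,5)
  next x-line at t=0.5590, next y-line at t=1.0046; Δt_x=1.0353, Δt_y=3.8637
    x: enter (4,5) at t=0.5590
    y: enter (4,6) at t=1.0046 ← occupied
  → r_3 = 1.0046
beam 4: φ=90°, α=210°
  dir = (cos 210°, sin 210°) = (-0.8660, -0.5000); from cell (5,5)
  next x-line at t=0.6235, next y-line at t=1.4800; Δt_x=1.1547, Δt_y=2.0000
    x: enter (4,5) at t=0.6235
    y: enter (4,4) at t=1.4800
    x: enter (3,4) at t=1.7782
    x: enter (2,4) at t=2.9329
    y: enter (2,3) at t=3.4800
    x: enter (1,3) at t=4.0876
    x: enter (0,3) at t=5.2423 ← occupied
  → r_4 = 5.2423

ranges = [0.5200, 0.2692, 1.0046, 5.2423]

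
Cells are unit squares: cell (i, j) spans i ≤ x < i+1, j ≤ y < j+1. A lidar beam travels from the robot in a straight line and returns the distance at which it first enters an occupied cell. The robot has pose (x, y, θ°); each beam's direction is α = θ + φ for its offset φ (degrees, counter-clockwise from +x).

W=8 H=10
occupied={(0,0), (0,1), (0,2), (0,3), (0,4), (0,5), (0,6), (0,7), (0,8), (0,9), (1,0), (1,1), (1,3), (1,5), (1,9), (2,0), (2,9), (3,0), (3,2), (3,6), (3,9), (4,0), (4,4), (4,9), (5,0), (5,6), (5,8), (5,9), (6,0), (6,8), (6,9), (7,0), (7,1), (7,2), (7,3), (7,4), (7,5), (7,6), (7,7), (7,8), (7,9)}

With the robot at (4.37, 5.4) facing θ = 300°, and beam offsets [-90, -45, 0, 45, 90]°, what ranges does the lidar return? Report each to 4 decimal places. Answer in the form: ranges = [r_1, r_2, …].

ranges = [2.8000, 0.4141, 0.4619, 2.7228, 1.2000]

beam 1: φ=-90°, α=210°
  cosα=-0.8660 sinα=-0.5000 | (4,5) | tMaxX 0.4272 tMaxY 0.8000 | tΔX 1.1547 tΔY 2.0000
    t=0.4272 [x] (3,5)
    t=0.8000 [y] (3,4)
    t=1.5819 [x] (2,4)
    t=2.7366 [x] (1,4)
    t=2.8000 [y] (1,3) — stop
  → r_1 = 2.8000
beam 2: φ=-45°, α=255°
  cosα=-0.2588 sinα=-0.9659 | (4,5) | tMaxX 1.4296 tMaxY 0.4141 | tΔX 3.8637 tΔY 1.0353
    t=0.4141 [y] (4,4) — stop
  → r_2 = 0.4141
beam 3: φ=0°, α=300°
  cosα=0.5000 sinα=-0.8660 | (4,5) | tMaxX 1.2600 tMaxY 0.4619 | tΔX 2.0000 tΔY 1.1547
    t=0.4619 [y] (4,4) — stop
  → r_3 = 0.4619
beam 4: φ=45°, α=345°
  cosα=0.9659 sinα=-0.2588 | (4,5) | tMaxX 0.6522 tMaxY 1.5455 | tΔX 1.0353 tΔY 3.8637
    t=0.6522 [x] (5,5)
    t=1.5455 [y] (5,4)
    t=1.6875 [x] (6,4)
    t=2.7228 [x] (7,4) — stop
  → r_4 = 2.7228
beam 5: φ=90°, α=30°
  cosα=0.8660 sinα=0.5000 | (4,5) | tMaxX 0.7275 tMaxY 1.2000 | tΔX 1.1547 tΔY 2.0000
    t=0.7275 [x] (5,5)
    t=1.2000 [y] (5,6) — stop
  → r_5 = 1.2000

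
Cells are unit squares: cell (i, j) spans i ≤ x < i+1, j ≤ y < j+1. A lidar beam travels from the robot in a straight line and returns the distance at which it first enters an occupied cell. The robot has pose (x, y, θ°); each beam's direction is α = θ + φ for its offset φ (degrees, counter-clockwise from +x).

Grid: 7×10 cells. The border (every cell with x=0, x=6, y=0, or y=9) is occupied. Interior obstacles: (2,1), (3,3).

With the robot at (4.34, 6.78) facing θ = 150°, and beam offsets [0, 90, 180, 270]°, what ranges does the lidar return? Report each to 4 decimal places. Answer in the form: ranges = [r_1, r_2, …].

beam 1: φ=0°, α=150°
  dir = (cos 150°, sin 150°) = (-0.8660, 0.5000); from cell (4,6)
  next x-line at t=0.3926, next y-line at t=0.4400; Δt_x=1.1547, Δt_y=2.0000
    x: enter (3,6) at t=0.3926
    y: enter (3,7) at t=0.4400
    x: enter (2,7) at t=1.5473
    y: enter (2,8) at t=2.4400
    x: enter (1,8) at t=2.7020
    x: enter (0,8) at t=3.8567 ← occupied
  → r_1 = 3.8567
beam 2: φ=90°, α=240°
  dir = (cos 240°, sin 240°) = (-0.5000, -0.8660); from cell (4,6)
  next x-line at t=0.6800, next y-line at t=0.9007; Δt_x=2.0000, Δt_y=1.1547
    x: enter (3,6) at t=0.6800
    y: enter (3,5) at t=0.9007
    y: enter (3,4) at t=2.0554
    x: enter (2,4) at t=2.6800
    y: enter (2,3) at t=3.2101
    y: enter (2,2) at t=4.3648
    x: enter (1,2) at t=4.6800
    y: enter (1,1) at t=5.5195
    y: enter (1,0) at t=6.6742 ← occupied
  → r_2 = 6.6742
beam 3: φ=180°, α=330°
  dir = (cos 330°, sin 330°) = (0.8660, -0.5000); from cell (4,6)
  next x-line at t=0.7621, next y-line at t=1.5600; Δt_x=1.1547, Δt_y=2.0000
    x: enter (5,6) at t=0.7621
    y: enter (5,5) at t=1.5600
    x: enter (6,5) at t=1.9168 ← occupied
  → r_3 = 1.9168
beam 4: φ=270°, α=60°
  dir = (cos 60°, sin 60°) = (0.5000, 0.8660); from cell (4,6)
  next x-line at t=1.3200, next y-line at t=0.2540; Δt_x=2.0000, Δt_y=1.1547
    y: enter (4,7) at t=0.2540
    x: enter (5,7) at t=1.3200
    y: enter (5,8) at t=1.4087
    y: enter (5,9) at t=2.5634 ← occupied
  → r_4 = 2.5634

ranges = [3.8567, 6.6742, 1.9168, 2.5634]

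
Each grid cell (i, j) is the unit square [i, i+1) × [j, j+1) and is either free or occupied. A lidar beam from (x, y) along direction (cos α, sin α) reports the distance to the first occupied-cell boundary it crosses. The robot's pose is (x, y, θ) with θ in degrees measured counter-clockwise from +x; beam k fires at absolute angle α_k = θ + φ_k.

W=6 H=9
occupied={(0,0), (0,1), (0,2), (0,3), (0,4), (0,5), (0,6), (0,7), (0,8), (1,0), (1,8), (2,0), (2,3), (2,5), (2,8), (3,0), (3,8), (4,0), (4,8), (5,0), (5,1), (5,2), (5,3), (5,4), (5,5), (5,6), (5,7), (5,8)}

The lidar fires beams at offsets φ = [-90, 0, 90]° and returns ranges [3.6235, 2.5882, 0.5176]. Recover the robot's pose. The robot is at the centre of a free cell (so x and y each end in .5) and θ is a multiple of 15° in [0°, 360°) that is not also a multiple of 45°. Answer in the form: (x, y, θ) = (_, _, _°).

The pose lattice has 26·16 = 416 candidates. Test each by forward raycasting.
  (3.5, 4.5, 240°): beam 1 = 1.0000 ≠ 3.6235 ✗
  (2.5, 4.5, 285°): beam 1 = 1.5529 ≠ 3.6235 ✗
  (3.5, 2.5, 345°): beam 1 = 1.5529 ≠ 3.6235 ✗
  (4.5, 4.5, 15°): beam 1 = 1.9319 ≠ 3.6235 ✗
  (4.5, 1.5, 240°): beam 1 = 4.0415 ≠ 3.6235 ✗
  …
  (1.5, 2.5, 75°): r_1=3.6235, r_2=2.5882, r_3=0.5176 — all match ✓
No second candidate reproduces the full scan.

(x, y, θ) = (1.5, 2.5, 75°)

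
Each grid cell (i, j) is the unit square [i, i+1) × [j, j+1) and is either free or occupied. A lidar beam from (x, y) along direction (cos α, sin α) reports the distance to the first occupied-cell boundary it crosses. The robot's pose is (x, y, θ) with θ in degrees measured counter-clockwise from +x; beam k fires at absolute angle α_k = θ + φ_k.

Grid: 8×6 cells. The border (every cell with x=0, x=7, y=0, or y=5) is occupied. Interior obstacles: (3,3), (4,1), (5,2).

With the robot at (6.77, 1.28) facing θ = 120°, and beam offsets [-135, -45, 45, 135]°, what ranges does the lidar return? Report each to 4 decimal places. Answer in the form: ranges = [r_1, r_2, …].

beam 1: φ=-135°, α=345°
  cosα=0.9659 sinα=-0.2588 | (6,1) | tMaxX 0.2381 tMaxY 1.0818 | tΔX 1.0353 tΔY 3.8637
    t=0.2381 [x] (7,1) — stop
  → r_1 = 0.2381
beam 2: φ=-45°, α=75°
  cosα=0.2588 sinα=0.9659 | (6,1) | tMaxX 0.8887 tMaxY 0.7454 | tΔX 3.8637 tΔY 1.0353
    t=0.7454 [y] (6,2)
    t=0.8887 [x] (7,2) — stop
  → r_2 = 0.8887
beam 3: φ=45°, α=165°
  cosα=-0.9659 sinα=0.2588 | (6,1) | tMaxX 0.7972 tMaxY 2.7819 | tΔX 1.0353 tΔY 3.8637
    t=0.7972 [x] (5,1)
    t=1.8324 [x] (4,1) — stop
  → r_3 = 1.8324
beam 4: φ=135°, α=255°
  cosα=-0.2588 sinα=-0.9659 | (6,1) | tMaxX 2.9751 tMaxY 0.2899 | tΔX 3.8637 tΔY 1.0353
    t=0.2899 [y] (6,0) — stop
  → r_4 = 0.2899

ranges = [0.2381, 0.8887, 1.8324, 0.2899]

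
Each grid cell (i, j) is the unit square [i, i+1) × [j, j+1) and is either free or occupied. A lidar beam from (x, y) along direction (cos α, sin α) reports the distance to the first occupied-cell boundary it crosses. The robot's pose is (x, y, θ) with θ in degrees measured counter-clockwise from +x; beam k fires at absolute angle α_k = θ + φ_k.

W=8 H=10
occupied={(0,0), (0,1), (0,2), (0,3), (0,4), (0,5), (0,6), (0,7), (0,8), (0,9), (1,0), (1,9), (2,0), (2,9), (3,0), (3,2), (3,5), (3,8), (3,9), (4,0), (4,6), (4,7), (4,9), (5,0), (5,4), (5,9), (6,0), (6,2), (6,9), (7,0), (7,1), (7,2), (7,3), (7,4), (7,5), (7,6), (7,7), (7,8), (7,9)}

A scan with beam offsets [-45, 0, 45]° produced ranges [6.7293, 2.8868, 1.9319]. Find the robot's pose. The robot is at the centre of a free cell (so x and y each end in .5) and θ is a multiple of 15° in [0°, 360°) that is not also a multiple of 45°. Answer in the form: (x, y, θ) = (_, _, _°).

The pose lattice has 41·16 = 656 candidates. Test each by forward raycasting.
  (2.5, 7.5, 195°): beam 1 = 1.7321 ≠ 6.7293 ✗
  (2.5, 8.5, 240°): beam 1 = 1.5529 ≠ 6.7293 ✗
  (1.5, 2.5, 60°): beam 1 = 1.5529 ≠ 6.7293 ✗
  (2.5, 2.5, 150°): beam 1 = 5.7956 ≠ 6.7293 ✗
  …
  (1.5, 7.5, 330°): r_1=6.7293, r_2=2.8868, r_3=1.9319 — all match ✓
No second candidate reproduces the full scan.

(x, y, θ) = (1.5, 7.5, 330°)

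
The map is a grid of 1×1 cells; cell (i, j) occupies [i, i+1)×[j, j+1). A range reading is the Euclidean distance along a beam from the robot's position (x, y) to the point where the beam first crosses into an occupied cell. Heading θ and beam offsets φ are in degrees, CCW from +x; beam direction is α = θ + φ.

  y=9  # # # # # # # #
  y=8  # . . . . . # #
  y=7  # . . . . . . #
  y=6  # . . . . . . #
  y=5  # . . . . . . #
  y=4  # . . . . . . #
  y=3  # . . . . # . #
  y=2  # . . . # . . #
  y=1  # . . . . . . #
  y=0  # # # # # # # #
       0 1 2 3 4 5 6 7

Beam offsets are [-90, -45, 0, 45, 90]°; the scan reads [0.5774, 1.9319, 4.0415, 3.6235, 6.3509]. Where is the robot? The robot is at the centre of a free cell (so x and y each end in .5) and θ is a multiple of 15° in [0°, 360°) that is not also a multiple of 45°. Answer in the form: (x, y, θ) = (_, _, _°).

The pose lattice has 45·16 = 720 candidates. Test each by forward raycasting.
  (2.5, 1.5, 15°): beam 1 = 0.5176 ≠ 0.5774 ✗
  (1.5, 8.5, 60°): beam 1 = 6.3509 ≠ 0.5774 ✗
  (4.5, 4.5, 255°): beam 1 = 3.6235 ≠ 0.5774 ✗
  …
  (1.5, 4.5, 300°): r_1=0.5774, r_2=1.9319, r_3=4.0415, r_4=3.6235, r_5=6.3509 — all match ✓
Unique over the lattice → pose = (1.5, 4.5, 300°).

(x, y, θ) = (1.5, 4.5, 300°)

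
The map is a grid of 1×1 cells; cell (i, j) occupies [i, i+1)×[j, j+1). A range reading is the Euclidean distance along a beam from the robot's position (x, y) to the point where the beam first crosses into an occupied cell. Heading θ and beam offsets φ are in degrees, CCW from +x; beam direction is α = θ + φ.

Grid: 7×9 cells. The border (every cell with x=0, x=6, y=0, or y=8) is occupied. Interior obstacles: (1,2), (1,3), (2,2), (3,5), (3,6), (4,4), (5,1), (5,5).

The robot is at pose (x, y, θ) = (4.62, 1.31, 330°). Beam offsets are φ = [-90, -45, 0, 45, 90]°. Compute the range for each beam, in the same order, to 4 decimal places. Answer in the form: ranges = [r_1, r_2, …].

beam 1: φ=-90°, α=240°
  d=(-0.5000,-0.8660)  start (4,1)  tX=1.2400 tY=0.3580  stride 1/|dx|=2.0000 1/|dy|=1.1547
    cross y-line → (4,0), t=0.3580 (wall)
  → r_1 = 0.3580
beam 2: φ=-45°, α=285°
  d=(0.2588,-0.9659)  start (4,1)  tX=1.4682 tY=0.3209  stride 1/|dx|=3.8637 1/|dy|=1.0353
    cross y-line → (4,0), t=0.3209 (wall)
  → r_2 = 0.3209
beam 3: φ=0°, α=330°
  d=(0.8660,-0.5000)  start (4,1)  tX=0.4388 tY=0.6200  stride 1/|dx|=1.1547 1/|dy|=2.0000
    cross x-line → (5,1), t=0.4388 (wall)
  → r_3 = 0.4388
beam 4: φ=45°, α=15°
  d=(0.9659,0.2588)  start (4,1)  tX=0.3934 tY=2.6660  stride 1/|dx|=1.0353 1/|dy|=3.8637
    cross x-line → (5,1), t=0.3934 (wall)
  → r_4 = 0.3934
beam 5: φ=90°, α=60°
  d=(0.5000,0.8660)  start (4,1)  tX=0.7600 tY=0.7967  stride 1/|dx|=2.0000 1/|dy|=1.1547
    cross x-line → (5,1), t=0.7600 (wall)
  → r_5 = 0.7600

ranges = [0.3580, 0.3209, 0.4388, 0.3934, 0.7600]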